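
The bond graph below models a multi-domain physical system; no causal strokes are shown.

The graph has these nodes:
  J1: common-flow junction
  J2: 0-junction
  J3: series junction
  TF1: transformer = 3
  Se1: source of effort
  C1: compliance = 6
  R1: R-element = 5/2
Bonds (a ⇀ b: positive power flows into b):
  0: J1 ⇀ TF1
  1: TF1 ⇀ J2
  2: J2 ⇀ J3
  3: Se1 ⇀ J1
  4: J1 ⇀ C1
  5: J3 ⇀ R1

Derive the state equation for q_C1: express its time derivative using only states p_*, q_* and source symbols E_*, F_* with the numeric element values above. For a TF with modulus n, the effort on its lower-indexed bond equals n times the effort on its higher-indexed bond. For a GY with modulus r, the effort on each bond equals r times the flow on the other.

bond 3 →J1  (Se1 fixes effort; stroke away)
bond 4 →J1  (C1 outputs effort q/C1)
bond 0 →TF1  (closing 1-jn rule on J1)
bond 1 →J2  (through TF1, causality passes straight; one stroke at TF1)
bond 2 →J3  (common-e at J2 fixed by 1)
bond 5 →R1  (J3 needs exactly one f-in)

dq_C1/dt = 2*E_Se1/45 - q_C1/135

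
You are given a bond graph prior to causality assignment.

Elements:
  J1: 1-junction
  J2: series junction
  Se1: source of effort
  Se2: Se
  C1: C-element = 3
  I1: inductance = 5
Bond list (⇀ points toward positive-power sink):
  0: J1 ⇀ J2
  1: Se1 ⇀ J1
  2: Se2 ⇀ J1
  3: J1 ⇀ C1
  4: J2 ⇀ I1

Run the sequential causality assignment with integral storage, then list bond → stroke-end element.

#1 stroke at J1  (Se1 (Se) sets effort on bond)
#2 stroke at J1  (source Se2 imposes e)
#3 stroke at J1  (prefer integral on C1)
#0 stroke at J2  (closing 1-jn rule on J1)
#4 stroke at I1  (J2: last free bond brings flow in)

#0 stroke→J2
#1 stroke→J1
#2 stroke→J1
#3 stroke→J1
#4 stroke→I1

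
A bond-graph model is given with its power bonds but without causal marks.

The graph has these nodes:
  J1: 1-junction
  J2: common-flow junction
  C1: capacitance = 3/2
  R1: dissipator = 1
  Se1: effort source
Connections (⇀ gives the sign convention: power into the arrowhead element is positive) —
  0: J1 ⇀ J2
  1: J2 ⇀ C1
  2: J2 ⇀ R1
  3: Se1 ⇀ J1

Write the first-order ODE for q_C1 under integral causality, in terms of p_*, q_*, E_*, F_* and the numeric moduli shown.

#3 stroke at J1  (Se1 (Se) sets effort on bond)
#0 stroke at J2  (closing 1-jn rule on J1)
#1 stroke at J2  (C1: C, integral causality)
#2 stroke at R1  (only one flow-in slot at J2)

dq_C1/dt = E_Se1 - 2*q_C1/3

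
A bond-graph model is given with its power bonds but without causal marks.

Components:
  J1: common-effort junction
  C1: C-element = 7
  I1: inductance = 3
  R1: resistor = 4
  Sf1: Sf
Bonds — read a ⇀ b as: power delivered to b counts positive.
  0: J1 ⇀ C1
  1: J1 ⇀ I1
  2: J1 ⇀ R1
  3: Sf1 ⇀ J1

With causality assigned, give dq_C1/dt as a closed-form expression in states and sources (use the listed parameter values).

β3 stroke→Sf1  (source Sf1 imposes f)
β0 stroke→J1  (C1 integral (e out))
β1 stroke→I1  (common-e at J1 fixed by 0)
β2 stroke→R1  (common-e at J1 fixed by 0)

dq_C1/dt = F_Sf1 - p_I1/3 - q_C1/28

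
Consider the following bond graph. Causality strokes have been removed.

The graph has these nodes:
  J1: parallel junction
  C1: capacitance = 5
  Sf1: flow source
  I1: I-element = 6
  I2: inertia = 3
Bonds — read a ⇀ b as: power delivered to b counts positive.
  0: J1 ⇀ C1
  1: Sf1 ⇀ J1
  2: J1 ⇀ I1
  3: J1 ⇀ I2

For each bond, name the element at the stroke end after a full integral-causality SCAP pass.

#0 →J1
#1 →Sf1
#2 →I1
#3 →I2

#1 |Sf1  (source Sf1 imposes f)
#0 |J1  (prefer integral on C1)
#2 |I1  (0-jn J1 has e-setter on 0)
#3 |I2  (J1 effort already set via bond 0)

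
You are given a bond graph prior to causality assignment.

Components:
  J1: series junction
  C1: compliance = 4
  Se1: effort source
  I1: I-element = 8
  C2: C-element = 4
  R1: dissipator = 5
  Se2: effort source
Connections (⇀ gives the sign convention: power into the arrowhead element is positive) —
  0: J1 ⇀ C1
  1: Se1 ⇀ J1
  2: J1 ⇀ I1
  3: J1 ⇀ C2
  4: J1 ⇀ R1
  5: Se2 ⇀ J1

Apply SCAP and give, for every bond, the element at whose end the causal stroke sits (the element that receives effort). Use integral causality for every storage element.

#1 stroke→J1  (source Se1 imposes e)
#5 stroke→J1  (Se2: effort source, stroke at far end)
#0 stroke→J1  (prefer integral on C1)
#2 stroke→I1  (I1: I, integral causality)
#3 stroke→J1  (J1 flow already set via bond 2)
#4 stroke→J1  (common-f at J1 fixed by 2)

#0 →J1
#1 →J1
#2 →I1
#3 →J1
#4 →J1
#5 →J1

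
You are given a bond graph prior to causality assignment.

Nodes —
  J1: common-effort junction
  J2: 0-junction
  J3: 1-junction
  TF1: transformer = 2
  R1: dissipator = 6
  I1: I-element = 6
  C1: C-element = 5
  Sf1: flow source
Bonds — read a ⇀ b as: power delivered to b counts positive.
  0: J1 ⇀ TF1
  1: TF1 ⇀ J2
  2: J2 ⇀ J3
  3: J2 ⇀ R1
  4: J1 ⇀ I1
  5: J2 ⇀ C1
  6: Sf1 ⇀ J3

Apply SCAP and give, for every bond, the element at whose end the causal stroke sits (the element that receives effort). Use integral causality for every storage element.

bond 6 |Sf1  (Sf1 (Sf) sets flow on bond)
bond 2 |J3  (J3: bond 6 brought flow, rest push out)
bond 4 |I1  (I1 integral (f out))
bond 0 |J1  (J1: last free bond brings effort in)
bond 1 |TF1  (through TF1, causality passes straight; one stroke at TF1)
bond 5 |J2  (C1: C, integral causality)
bond 3 |R1  (0-jn J2 has e-setter on 5)

b0 stroke→J1
b1 stroke→TF1
b2 stroke→J3
b3 stroke→R1
b4 stroke→I1
b5 stroke→J2
b6 stroke→Sf1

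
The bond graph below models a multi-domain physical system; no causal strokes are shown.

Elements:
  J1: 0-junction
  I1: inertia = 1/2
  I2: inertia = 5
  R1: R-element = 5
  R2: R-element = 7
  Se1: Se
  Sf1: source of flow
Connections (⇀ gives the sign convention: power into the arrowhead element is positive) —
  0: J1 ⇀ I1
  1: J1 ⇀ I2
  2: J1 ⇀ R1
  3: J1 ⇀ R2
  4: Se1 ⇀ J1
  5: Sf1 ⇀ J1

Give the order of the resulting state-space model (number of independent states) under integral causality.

2  (I1, I2 all integral)

#4 →J1  (Se1 fixes effort; stroke away)
#5 →Sf1  (Sf1 (Sf) sets flow on bond)
#0 →I1  (J1: bond 4 brought effort, rest push out)
#1 →I2  (0-jn J1 has e-setter on 4)
#2 →R1  (0-jn J1 has e-setter on 4)
#3 →R2  (J1: bond 4 brought effort, rest push out)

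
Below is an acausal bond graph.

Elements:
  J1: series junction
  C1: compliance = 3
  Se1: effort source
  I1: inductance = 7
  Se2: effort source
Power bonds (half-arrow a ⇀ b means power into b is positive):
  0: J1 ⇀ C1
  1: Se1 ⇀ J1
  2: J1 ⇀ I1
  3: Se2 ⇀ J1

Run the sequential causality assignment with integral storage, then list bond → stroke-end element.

bond 1 stroke→J1  (Se1: effort source, stroke at far end)
bond 3 stroke→J1  (source Se2 imposes e)
bond 0 stroke→J1  (C1: C, integral causality)
bond 2 stroke→I1  (J1 needs exactly one f-in)

β0 stroke at J1
β1 stroke at J1
β2 stroke at I1
β3 stroke at J1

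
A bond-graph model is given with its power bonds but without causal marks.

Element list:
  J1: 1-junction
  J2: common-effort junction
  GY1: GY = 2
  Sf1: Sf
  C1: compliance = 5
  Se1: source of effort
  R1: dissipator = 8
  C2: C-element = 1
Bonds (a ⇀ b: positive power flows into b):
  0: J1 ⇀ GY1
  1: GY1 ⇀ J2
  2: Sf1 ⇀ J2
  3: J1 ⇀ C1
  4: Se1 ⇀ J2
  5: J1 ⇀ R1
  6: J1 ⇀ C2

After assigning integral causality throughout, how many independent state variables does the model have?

2  (C1, C2 all integral)

#2 |Sf1  (Sf1: flow source, stroke at near end)
#4 |J2  (Se1: effort source, stroke at far end)
#1 |GY1  (J2: bond 4 brought effort, rest push out)
#0 |GY1  (GY GY1: same side as bond 1)
#3 |J1  (common-f at J1 fixed by 0)
#5 |J1  (J1 flow already set via bond 0)
#6 |J1  (J1 flow already set via bond 0)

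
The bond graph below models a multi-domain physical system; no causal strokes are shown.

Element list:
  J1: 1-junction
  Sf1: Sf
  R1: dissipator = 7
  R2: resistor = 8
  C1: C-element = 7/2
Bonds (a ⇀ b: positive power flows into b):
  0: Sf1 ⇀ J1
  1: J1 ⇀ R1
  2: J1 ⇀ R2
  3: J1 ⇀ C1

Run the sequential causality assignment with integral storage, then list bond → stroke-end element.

bond 0 stroke→Sf1
bond 1 stroke→J1
bond 2 stroke→J1
bond 3 stroke→J1

b0 |Sf1  (Sf1 (Sf) sets flow on bond)
b1 |J1  (J1: bond 0 brought flow, rest push out)
b2 |J1  (common-f at J1 fixed by 0)
b3 |J1  (J1: bond 0 brought flow, rest push out)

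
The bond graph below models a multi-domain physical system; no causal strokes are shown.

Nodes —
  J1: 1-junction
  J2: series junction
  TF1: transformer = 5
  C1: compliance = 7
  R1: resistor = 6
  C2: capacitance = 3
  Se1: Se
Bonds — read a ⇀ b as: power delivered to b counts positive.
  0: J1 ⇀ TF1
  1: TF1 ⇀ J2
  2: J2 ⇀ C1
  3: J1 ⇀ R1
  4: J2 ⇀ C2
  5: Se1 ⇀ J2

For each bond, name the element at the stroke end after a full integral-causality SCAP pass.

#5 stroke at J2  (Se1 fixes effort; stroke away)
#2 stroke at J2  (C1 outputs effort q/C1)
#4 stroke at J2  (C2: C, integral causality)
#1 stroke at TF1  (only one flow-in slot at J2)
#0 stroke at J1  (TF1 one-in-one-out from 1)
#3 stroke at R1  (J1: last free bond brings flow in)

β0 stroke→J1
β1 stroke→TF1
β2 stroke→J2
β3 stroke→R1
β4 stroke→J2
β5 stroke→J2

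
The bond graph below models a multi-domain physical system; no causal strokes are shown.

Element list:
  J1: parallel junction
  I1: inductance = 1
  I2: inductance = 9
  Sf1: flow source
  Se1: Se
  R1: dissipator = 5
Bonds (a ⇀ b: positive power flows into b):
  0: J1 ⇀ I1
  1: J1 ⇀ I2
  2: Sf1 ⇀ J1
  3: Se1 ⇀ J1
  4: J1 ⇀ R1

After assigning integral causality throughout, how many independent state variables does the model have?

β2 stroke→Sf1  (Sf1 (Sf) sets flow on bond)
β3 stroke→J1  (source Se1 imposes e)
β0 stroke→I1  (0-jn J1 has e-setter on 3)
β1 stroke→I2  (J1: bond 3 brought effort, rest push out)
β4 stroke→R1  (0-jn J1 has e-setter on 3)

2  (I1, I2 all integral)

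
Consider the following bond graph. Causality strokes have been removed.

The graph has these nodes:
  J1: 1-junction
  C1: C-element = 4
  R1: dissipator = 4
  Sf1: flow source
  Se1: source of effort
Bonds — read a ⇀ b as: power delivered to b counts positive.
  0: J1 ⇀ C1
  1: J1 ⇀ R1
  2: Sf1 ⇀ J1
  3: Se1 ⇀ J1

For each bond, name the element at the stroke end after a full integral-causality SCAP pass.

β0 stroke at J1
β1 stroke at J1
β2 stroke at Sf1
β3 stroke at J1

β2 |Sf1  (Sf1 (Sf) sets flow on bond)
β3 |J1  (Se1 fixes effort; stroke away)
β0 |J1  (J1: bond 2 brought flow, rest push out)
β1 |J1  (J1: bond 2 brought flow, rest push out)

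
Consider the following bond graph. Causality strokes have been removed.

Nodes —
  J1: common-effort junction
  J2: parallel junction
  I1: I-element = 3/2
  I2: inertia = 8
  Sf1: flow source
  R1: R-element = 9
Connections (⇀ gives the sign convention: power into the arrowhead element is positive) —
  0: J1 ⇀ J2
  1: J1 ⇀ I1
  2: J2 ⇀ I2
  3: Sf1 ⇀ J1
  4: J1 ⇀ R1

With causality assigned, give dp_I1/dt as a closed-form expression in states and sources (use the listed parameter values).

dp_I1/dt = 9*F_Sf1 - 6*p_I1 - 9*p_I2/8

#3 stroke at Sf1  (Sf1 fixes flow; stroke at Sf1)
#1 stroke at I1  (I1: I, integral causality)
#2 stroke at I2  (I2 integral (f out))
#0 stroke at J2  (closing 0-jn rule on J2)
#4 stroke at J1  (closing 0-jn rule on J1)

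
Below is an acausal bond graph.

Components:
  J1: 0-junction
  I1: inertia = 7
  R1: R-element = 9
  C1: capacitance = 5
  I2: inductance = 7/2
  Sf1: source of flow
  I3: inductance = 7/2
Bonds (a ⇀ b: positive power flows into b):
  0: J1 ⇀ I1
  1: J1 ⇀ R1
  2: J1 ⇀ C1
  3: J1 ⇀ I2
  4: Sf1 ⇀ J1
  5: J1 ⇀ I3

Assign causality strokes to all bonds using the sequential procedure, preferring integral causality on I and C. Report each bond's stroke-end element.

b0 stroke→I1
b1 stroke→R1
b2 stroke→J1
b3 stroke→I2
b4 stroke→Sf1
b5 stroke→I3

bond 4 →Sf1  (Sf1: flow source, stroke at near end)
bond 0 →I1  (prefer integral on I1)
bond 2 →J1  (C1: C, integral causality)
bond 1 →R1  (J1 effort already set via bond 2)
bond 3 →I2  (common-e at J1 fixed by 2)
bond 5 →I3  (common-e at J1 fixed by 2)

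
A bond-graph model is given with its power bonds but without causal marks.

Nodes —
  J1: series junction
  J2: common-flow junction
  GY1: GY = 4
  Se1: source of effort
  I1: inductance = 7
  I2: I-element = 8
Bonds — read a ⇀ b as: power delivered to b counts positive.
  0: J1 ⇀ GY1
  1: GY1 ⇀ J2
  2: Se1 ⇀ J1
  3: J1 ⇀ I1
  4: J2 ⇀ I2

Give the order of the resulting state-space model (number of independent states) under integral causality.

2  (I1, I2 all integral)

b2 |J1  (Se1: effort source, stroke at far end)
b3 |I1  (I1 outputs flow p/I1)
b0 |J1  (common-f at J1 fixed by 3)
b1 |J2  (GY1 both-in/both-out from 0)
b4 |I2  (J2: last free bond brings flow in)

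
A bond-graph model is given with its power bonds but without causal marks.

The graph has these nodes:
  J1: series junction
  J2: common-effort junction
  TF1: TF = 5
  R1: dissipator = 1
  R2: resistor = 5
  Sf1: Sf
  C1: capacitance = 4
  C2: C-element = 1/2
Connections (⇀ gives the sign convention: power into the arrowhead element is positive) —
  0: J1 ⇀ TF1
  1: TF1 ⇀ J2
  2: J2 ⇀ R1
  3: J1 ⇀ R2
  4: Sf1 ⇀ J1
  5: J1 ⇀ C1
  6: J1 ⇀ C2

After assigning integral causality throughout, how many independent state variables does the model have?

2  (C1, C2 all integral)

β4 stroke at Sf1  (Sf1 fixes flow; stroke at Sf1)
β0 stroke at J1  (J1: bond 4 brought flow, rest push out)
β3 stroke at J1  (J1: bond 4 brought flow, rest push out)
β5 stroke at J1  (common-f at J1 fixed by 4)
β6 stroke at J1  (1-jn J1 has f-setter on 4)
β1 stroke at TF1  (TF1 one-in-one-out from 0)
β2 stroke at J2  (J2 needs exactly one e-in)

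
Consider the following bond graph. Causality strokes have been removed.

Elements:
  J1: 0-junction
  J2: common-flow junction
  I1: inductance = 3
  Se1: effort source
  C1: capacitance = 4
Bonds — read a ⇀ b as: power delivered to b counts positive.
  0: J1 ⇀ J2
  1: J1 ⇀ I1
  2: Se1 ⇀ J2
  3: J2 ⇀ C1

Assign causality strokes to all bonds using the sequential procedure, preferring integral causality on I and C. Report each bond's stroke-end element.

β2 stroke at J2  (Se1: effort source, stroke at far end)
β1 stroke at I1  (I1: I, integral causality)
β0 stroke at J1  (J1: last free bond brings effort in)
β3 stroke at J2  (J2: bond 0 brought flow, rest push out)

bond 0 stroke at J1
bond 1 stroke at I1
bond 2 stroke at J2
bond 3 stroke at J2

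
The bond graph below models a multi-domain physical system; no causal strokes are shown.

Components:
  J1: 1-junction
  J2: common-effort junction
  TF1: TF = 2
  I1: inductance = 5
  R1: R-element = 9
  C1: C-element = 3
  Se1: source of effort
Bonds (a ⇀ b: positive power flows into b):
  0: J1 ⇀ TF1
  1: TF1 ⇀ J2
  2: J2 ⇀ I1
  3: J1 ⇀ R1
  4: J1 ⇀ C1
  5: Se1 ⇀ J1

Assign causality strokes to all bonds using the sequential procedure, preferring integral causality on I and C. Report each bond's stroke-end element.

β0 →TF1
β1 →J2
β2 →I1
β3 →J1
β4 →J1
β5 →J1

b5 stroke at J1  (Se1: effort source, stroke at far end)
b2 stroke at I1  (I1: I, integral causality)
b1 stroke at J2  (J2: last free bond brings effort in)
b0 stroke at TF1  (TF1 one-in-one-out from 1)
b3 stroke at J1  (J1: bond 0 brought flow, rest push out)
b4 stroke at J1  (common-f at J1 fixed by 0)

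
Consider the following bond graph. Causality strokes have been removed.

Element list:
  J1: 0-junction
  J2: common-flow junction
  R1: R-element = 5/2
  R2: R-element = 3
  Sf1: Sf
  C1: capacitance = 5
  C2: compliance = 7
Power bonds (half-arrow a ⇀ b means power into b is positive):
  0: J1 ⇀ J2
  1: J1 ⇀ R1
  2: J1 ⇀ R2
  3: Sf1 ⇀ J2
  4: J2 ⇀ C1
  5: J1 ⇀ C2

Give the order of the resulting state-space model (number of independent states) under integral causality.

bond 3 |Sf1  (source Sf1 imposes f)
bond 0 |J2  (J2: bond 3 brought flow, rest push out)
bond 4 |J2  (J2 flow already set via bond 3)
bond 5 |J1  (C2 integral (e out))
bond 1 |R1  (J1: bond 5 brought effort, rest push out)
bond 2 |R2  (0-jn J1 has e-setter on 5)

2  (C1, C2 all integral)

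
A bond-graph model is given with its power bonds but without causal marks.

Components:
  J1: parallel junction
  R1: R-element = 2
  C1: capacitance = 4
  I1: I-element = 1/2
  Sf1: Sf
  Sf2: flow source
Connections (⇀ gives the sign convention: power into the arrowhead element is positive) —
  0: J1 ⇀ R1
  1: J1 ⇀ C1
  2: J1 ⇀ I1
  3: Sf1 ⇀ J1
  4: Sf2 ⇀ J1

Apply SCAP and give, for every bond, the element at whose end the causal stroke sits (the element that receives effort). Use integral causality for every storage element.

bond 3 |Sf1  (Sf1: flow source, stroke at near end)
bond 4 |Sf2  (Sf2: flow source, stroke at near end)
bond 1 |J1  (prefer integral on C1)
bond 0 |R1  (common-e at J1 fixed by 1)
bond 2 |I1  (0-jn J1 has e-setter on 1)

β0 stroke→R1
β1 stroke→J1
β2 stroke→I1
β3 stroke→Sf1
β4 stroke→Sf2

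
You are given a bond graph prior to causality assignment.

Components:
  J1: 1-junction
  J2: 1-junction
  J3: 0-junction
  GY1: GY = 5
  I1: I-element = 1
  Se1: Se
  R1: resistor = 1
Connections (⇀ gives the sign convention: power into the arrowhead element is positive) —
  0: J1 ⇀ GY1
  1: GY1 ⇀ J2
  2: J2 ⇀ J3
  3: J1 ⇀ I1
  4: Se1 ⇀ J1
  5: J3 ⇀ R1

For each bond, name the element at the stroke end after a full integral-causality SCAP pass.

bond 0 stroke→J1
bond 1 stroke→J2
bond 2 stroke→J3
bond 3 stroke→I1
bond 4 stroke→J1
bond 5 stroke→R1

#4 |J1  (Se1: effort source, stroke at far end)
#3 |I1  (I1 integral (f out))
#0 |J1  (1-jn J1 has f-setter on 3)
#1 |J2  (GY1 both-in/both-out from 0)
#2 |J3  (J2: last free bond brings flow in)
#5 |R1  (J3: bond 2 brought effort, rest push out)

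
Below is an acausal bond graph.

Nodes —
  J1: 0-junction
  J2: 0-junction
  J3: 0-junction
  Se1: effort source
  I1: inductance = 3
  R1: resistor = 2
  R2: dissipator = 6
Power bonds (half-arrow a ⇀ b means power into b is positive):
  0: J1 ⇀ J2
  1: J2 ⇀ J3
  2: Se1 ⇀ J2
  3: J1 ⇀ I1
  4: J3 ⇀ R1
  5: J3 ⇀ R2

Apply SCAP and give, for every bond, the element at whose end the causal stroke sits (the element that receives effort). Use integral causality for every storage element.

β2 →J2  (Se1: effort source, stroke at far end)
β0 →J1  (common-e at J2 fixed by 2)
β1 →J3  (0-jn J2 has e-setter on 2)
β4 →R1  (J3: bond 1 brought effort, rest push out)
β5 →R2  (J3: bond 1 brought effort, rest push out)
β3 →I1  (0-jn J1 has e-setter on 0)

bond 0 |J1
bond 1 |J3
bond 2 |J2
bond 3 |I1
bond 4 |R1
bond 5 |R2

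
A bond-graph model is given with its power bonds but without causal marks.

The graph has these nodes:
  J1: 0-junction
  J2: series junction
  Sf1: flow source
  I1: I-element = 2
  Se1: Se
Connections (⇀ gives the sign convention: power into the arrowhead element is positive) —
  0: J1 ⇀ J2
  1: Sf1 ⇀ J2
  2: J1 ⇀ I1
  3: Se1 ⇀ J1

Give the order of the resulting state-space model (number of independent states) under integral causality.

bond 1 stroke at Sf1  (source Sf1 imposes f)
bond 3 stroke at J1  (source Se1 imposes e)
bond 0 stroke at J2  (0-jn J1 has e-setter on 3)
bond 2 stroke at I1  (J1 effort already set via bond 3)

1  (I1 all integral)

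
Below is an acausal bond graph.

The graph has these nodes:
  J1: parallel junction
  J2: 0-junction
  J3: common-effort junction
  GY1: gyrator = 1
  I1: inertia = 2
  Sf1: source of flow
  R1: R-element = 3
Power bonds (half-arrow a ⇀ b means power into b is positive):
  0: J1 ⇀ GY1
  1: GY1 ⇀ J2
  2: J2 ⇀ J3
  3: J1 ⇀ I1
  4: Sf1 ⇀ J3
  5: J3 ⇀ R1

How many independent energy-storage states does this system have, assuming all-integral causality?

1  (I1 all integral)

bond 4 →Sf1  (source Sf1 imposes f)
bond 3 →I1  (I1 outputs flow p/I1)
bond 0 →J1  (J1 needs exactly one e-in)
bond 1 →J2  (GY GY1: same side as bond 0)
bond 2 →J3  (0-jn J2 has e-setter on 1)
bond 5 →R1  (0-jn J3 has e-setter on 2)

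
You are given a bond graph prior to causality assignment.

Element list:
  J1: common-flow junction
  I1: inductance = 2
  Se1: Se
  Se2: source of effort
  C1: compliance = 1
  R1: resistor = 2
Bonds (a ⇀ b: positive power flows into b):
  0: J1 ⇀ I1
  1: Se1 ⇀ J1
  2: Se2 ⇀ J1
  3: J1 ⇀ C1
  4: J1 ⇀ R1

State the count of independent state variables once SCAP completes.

2  (C1, I1 all integral)

#1 |J1  (Se1 (Se) sets effort on bond)
#2 |J1  (Se2 (Se) sets effort on bond)
#0 |I1  (I1: I, integral causality)
#3 |J1  (1-jn J1 has f-setter on 0)
#4 |J1  (common-f at J1 fixed by 0)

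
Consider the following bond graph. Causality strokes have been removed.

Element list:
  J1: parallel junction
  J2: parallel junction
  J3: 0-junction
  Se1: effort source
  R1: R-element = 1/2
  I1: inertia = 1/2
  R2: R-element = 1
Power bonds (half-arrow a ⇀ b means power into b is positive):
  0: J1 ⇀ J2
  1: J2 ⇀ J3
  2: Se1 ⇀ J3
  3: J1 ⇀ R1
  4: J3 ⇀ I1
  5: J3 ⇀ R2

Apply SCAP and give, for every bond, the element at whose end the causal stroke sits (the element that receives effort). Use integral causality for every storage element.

bond 2 →J3  (Se1 (Se) sets effort on bond)
bond 1 →J2  (J3: bond 2 brought effort, rest push out)
bond 4 →I1  (J3 effort already set via bond 2)
bond 5 →R2  (common-e at J3 fixed by 2)
bond 0 →J1  (J2 effort already set via bond 1)
bond 3 →R1  (common-e at J1 fixed by 0)

bond 0 stroke→J1
bond 1 stroke→J2
bond 2 stroke→J3
bond 3 stroke→R1
bond 4 stroke→I1
bond 5 stroke→R2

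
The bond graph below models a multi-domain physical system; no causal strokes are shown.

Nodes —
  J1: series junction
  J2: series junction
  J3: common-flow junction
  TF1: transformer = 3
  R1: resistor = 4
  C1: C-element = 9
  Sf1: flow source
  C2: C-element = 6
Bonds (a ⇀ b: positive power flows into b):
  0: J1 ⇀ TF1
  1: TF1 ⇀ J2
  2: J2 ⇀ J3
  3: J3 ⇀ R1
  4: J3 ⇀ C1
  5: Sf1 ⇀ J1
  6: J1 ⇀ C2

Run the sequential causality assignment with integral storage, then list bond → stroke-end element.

β5 →Sf1  (Sf1 fixes flow; stroke at Sf1)
β0 →J1  (J1: bond 5 brought flow, rest push out)
β6 →J1  (common-f at J1 fixed by 5)
β1 →TF1  (through TF1, causality passes straight; one stroke at TF1)
β2 →J2  (J2 flow already set via bond 1)
β3 →J3  (J3: bond 2 brought flow, rest push out)
β4 →J3  (J3: bond 2 brought flow, rest push out)

bond 0 →J1
bond 1 →TF1
bond 2 →J2
bond 3 →J3
bond 4 →J3
bond 5 →Sf1
bond 6 →J1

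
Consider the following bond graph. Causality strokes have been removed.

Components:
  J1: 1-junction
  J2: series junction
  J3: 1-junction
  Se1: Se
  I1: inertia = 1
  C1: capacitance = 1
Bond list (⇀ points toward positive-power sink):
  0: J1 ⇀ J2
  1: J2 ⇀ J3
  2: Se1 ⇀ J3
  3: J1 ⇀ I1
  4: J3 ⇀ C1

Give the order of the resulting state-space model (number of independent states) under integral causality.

b2 →J3  (source Se1 imposes e)
b3 →I1  (I1: I, integral causality)
b0 →J1  (J1 flow already set via bond 3)
b1 →J2  (J2 flow already set via bond 0)
b4 →J3  (J3 flow already set via bond 1)

2  (C1, I1 all integral)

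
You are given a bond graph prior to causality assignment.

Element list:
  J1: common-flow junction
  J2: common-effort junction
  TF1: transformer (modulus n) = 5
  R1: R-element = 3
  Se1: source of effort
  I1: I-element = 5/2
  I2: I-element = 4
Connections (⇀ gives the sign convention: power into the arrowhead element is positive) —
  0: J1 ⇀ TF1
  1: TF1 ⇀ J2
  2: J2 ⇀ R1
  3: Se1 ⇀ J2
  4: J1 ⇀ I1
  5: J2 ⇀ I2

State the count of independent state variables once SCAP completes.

#3 stroke at J2  (Se1: effort source, stroke at far end)
#1 stroke at TF1  (J2 effort already set via bond 3)
#2 stroke at R1  (J2: bond 3 brought effort, rest push out)
#5 stroke at I2  (common-e at J2 fixed by 3)
#0 stroke at J1  (TF1: transformer flips bond 1)
#4 stroke at I1  (J1: last free bond brings flow in)

2  (I1, I2 all integral)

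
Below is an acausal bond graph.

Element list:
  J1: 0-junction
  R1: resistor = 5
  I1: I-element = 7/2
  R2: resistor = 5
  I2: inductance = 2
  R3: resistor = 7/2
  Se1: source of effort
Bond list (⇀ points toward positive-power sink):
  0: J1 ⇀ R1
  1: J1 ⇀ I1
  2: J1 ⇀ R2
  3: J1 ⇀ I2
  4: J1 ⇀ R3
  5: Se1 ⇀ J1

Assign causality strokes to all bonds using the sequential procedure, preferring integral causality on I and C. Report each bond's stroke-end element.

#5 stroke→J1  (Se1 fixes effort; stroke away)
#0 stroke→R1  (J1: bond 5 brought effort, rest push out)
#1 stroke→I1  (0-jn J1 has e-setter on 5)
#2 stroke→R2  (0-jn J1 has e-setter on 5)
#3 stroke→I2  (common-e at J1 fixed by 5)
#4 stroke→R3  (0-jn J1 has e-setter on 5)

b0 |R1
b1 |I1
b2 |R2
b3 |I2
b4 |R3
b5 |J1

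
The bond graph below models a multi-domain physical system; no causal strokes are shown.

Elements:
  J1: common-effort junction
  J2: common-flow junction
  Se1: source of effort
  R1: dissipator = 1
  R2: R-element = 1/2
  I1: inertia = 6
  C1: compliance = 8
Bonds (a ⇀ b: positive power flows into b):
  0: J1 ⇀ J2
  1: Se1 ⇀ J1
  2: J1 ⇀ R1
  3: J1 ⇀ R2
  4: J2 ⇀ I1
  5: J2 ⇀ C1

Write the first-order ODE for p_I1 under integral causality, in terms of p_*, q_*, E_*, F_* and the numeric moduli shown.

b1 |J1  (Se1: effort source, stroke at far end)
b0 |J2  (0-jn J1 has e-setter on 1)
b2 |R1  (0-jn J1 has e-setter on 1)
b3 |R2  (J1 effort already set via bond 1)
b4 |I1  (I1 outputs flow p/I1)
b5 |J2  (J2 flow already set via bond 4)

dp_I1/dt = E_Se1 - q_C1/8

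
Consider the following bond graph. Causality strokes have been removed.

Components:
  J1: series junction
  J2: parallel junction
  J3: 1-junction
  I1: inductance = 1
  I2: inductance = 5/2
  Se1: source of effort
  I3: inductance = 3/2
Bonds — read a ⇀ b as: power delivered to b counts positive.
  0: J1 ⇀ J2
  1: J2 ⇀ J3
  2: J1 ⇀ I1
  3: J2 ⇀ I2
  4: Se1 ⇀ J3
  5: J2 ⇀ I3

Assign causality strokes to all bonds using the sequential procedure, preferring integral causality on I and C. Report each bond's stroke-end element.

#4 stroke at J3  (Se1: effort source, stroke at far end)
#1 stroke at J2  (only one flow-in slot at J3)
#0 stroke at J1  (J2 effort already set via bond 1)
#3 stroke at I2  (J2: bond 1 brought effort, rest push out)
#5 stroke at I3  (common-e at J2 fixed by 1)
#2 stroke at I1  (closing 1-jn rule on J1)

b0 |J1
b1 |J2
b2 |I1
b3 |I2
b4 |J3
b5 |I3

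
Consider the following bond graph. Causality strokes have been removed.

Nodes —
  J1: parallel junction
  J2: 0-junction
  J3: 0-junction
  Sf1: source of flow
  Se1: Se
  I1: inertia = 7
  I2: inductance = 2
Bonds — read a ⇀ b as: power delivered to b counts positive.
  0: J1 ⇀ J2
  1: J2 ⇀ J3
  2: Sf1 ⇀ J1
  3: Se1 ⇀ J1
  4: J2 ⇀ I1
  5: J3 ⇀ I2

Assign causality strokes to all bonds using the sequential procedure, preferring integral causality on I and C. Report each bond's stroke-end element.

b2 →Sf1  (Sf1 fixes flow; stroke at Sf1)
b3 →J1  (Se1: effort source, stroke at far end)
b0 →J2  (J1 effort already set via bond 3)
b1 →J3  (J2 effort already set via bond 0)
b4 →I1  (common-e at J2 fixed by 0)
b5 →I2  (common-e at J3 fixed by 1)

b0 →J2
b1 →J3
b2 →Sf1
b3 →J1
b4 →I1
b5 →I2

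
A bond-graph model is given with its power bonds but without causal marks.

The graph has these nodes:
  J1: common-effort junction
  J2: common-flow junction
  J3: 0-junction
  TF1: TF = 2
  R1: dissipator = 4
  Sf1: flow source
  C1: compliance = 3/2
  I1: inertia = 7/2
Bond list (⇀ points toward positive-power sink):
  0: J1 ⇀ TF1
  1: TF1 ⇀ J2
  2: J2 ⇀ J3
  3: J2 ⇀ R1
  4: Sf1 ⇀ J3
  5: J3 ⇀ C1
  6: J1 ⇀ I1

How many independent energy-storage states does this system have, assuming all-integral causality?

2  (C1, I1 all integral)

bond 4 |Sf1  (Sf1 fixes flow; stroke at Sf1)
bond 5 |J3  (prefer integral on C1)
bond 2 |J2  (J3: bond 5 brought effort, rest push out)
bond 6 |I1  (I1 integral (f out))
bond 0 |J1  (only one effort-in slot at J1)
bond 1 |TF1  (through TF1, causality passes straight; one stroke at TF1)
bond 3 |J2  (J2: bond 1 brought flow, rest push out)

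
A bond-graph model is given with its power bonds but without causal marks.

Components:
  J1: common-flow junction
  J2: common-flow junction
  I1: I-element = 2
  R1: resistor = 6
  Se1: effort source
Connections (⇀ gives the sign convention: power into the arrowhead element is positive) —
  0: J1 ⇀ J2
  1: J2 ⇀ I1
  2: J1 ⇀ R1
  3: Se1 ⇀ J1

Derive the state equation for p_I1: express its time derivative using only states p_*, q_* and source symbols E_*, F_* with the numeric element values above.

#3 |J1  (Se1: effort source, stroke at far end)
#1 |I1  (prefer integral on I1)
#0 |J2  (1-jn J2 has f-setter on 1)
#2 |J1  (J1 flow already set via bond 0)

dp_I1/dt = E_Se1 - 3*p_I1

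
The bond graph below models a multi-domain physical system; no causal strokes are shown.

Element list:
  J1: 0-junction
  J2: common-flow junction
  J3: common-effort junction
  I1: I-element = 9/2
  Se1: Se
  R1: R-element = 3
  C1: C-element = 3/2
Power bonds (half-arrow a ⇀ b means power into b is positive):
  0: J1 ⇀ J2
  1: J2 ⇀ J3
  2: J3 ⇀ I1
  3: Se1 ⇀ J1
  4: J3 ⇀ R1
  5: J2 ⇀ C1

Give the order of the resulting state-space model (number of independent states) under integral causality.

2  (C1, I1 all integral)

bond 3 →J1  (Se1 (Se) sets effort on bond)
bond 0 →J2  (J1: bond 3 brought effort, rest push out)
bond 2 →I1  (I1: I, integral causality)
bond 5 →J2  (C1 outputs effort q/C1)
bond 1 →J3  (only one flow-in slot at J2)
bond 4 →R1  (J3: bond 1 brought effort, rest push out)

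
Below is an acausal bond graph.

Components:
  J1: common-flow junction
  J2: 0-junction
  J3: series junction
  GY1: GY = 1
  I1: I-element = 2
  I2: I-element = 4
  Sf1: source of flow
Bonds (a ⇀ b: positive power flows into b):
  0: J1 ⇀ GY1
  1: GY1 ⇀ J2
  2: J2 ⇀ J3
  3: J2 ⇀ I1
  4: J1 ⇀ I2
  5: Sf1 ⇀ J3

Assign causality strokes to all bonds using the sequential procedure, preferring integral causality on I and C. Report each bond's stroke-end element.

β5 stroke at Sf1  (Sf1 (Sf) sets flow on bond)
β2 stroke at J3  (J3 flow already set via bond 5)
β3 stroke at I1  (I1 outputs flow p/I1)
β1 stroke at J2  (only one effort-in slot at J2)
β0 stroke at J1  (GY1 both-in/both-out from 1)
β4 stroke at I2  (J1: last free bond brings flow in)

bond 0 stroke at J1
bond 1 stroke at J2
bond 2 stroke at J3
bond 3 stroke at I1
bond 4 stroke at I2
bond 5 stroke at Sf1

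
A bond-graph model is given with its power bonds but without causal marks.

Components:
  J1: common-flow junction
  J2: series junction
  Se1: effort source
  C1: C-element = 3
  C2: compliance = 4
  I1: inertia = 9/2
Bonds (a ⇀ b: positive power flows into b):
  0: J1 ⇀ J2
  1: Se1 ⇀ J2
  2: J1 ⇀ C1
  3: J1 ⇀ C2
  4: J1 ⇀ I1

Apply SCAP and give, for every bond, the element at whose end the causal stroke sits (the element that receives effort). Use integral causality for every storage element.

bond 0 →J1
bond 1 →J2
bond 2 →J1
bond 3 →J1
bond 4 →I1

bond 1 stroke→J2  (source Se1 imposes e)
bond 0 stroke→J1  (closing 1-jn rule on J2)
bond 2 stroke→J1  (C1 integral (e out))
bond 3 stroke→J1  (C2 outputs effort q/C2)
bond 4 stroke→I1  (J1: last free bond brings flow in)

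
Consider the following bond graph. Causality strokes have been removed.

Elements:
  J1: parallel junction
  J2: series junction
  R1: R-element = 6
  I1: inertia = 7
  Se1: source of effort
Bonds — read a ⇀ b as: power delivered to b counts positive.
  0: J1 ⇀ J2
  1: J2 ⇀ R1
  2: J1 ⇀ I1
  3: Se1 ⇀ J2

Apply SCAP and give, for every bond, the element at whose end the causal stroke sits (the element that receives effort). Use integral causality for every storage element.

bond 3 |J2  (Se1 fixes effort; stroke away)
bond 2 |I1  (I1 outputs flow p/I1)
bond 0 |J1  (only one effort-in slot at J1)
bond 1 |J2  (J2 flow already set via bond 0)

bond 0 →J1
bond 1 →J2
bond 2 →I1
bond 3 →J2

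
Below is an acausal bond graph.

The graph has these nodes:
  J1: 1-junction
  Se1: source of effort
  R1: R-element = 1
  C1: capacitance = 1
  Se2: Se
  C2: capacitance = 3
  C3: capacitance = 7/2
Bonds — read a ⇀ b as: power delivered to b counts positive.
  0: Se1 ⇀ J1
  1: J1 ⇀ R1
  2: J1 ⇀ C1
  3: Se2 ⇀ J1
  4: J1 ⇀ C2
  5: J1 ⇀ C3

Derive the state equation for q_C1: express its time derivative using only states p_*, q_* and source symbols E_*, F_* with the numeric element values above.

dq_C1/dt = E_Se1 + E_Se2 - q_C1 - q_C2/3 - 2*q_C3/7

bond 0 stroke at J1  (Se1 (Se) sets effort on bond)
bond 3 stroke at J1  (Se2: effort source, stroke at far end)
bond 2 stroke at J1  (C1: C, integral causality)
bond 4 stroke at J1  (C2 integral (e out))
bond 5 stroke at J1  (C3 outputs effort q/C3)
bond 1 stroke at R1  (J1 needs exactly one f-in)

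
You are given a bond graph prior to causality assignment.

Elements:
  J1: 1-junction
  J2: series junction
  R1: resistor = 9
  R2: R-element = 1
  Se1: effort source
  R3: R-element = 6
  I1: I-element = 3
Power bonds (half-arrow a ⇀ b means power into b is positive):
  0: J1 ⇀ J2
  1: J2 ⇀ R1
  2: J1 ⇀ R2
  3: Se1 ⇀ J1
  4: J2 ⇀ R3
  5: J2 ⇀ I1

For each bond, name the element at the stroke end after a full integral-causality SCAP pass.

β3 stroke at J1  (Se1 (Se) sets effort on bond)
β5 stroke at I1  (prefer integral on I1)
β0 stroke at J2  (common-f at J2 fixed by 5)
β1 stroke at J2  (1-jn J2 has f-setter on 5)
β4 stroke at J2  (1-jn J2 has f-setter on 5)
β2 stroke at J1  (common-f at J1 fixed by 0)

bond 0 stroke→J2
bond 1 stroke→J2
bond 2 stroke→J1
bond 3 stroke→J1
bond 4 stroke→J2
bond 5 stroke→I1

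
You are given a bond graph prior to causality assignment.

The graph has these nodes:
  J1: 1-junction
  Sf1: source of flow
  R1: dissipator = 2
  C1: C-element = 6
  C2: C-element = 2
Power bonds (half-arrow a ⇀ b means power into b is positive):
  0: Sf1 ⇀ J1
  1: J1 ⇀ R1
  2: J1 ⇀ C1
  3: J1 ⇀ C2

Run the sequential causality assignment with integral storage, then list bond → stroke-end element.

bond 0 stroke→Sf1
bond 1 stroke→J1
bond 2 stroke→J1
bond 3 stroke→J1

#0 |Sf1  (source Sf1 imposes f)
#1 |J1  (common-f at J1 fixed by 0)
#2 |J1  (1-jn J1 has f-setter on 0)
#3 |J1  (J1: bond 0 brought flow, rest push out)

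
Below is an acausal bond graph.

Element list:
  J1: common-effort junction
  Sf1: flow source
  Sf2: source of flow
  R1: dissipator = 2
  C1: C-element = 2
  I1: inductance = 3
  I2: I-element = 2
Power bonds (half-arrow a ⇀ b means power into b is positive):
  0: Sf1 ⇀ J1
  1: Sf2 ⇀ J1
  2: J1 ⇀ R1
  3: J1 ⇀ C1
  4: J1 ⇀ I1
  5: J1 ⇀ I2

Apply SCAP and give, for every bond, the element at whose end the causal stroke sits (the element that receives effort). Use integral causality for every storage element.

#0 →Sf1  (Sf1 fixes flow; stroke at Sf1)
#1 →Sf2  (source Sf2 imposes f)
#3 →J1  (C1 outputs effort q/C1)
#2 →R1  (common-e at J1 fixed by 3)
#4 →I1  (J1: bond 3 brought effort, rest push out)
#5 →I2  (J1 effort already set via bond 3)

β0 →Sf1
β1 →Sf2
β2 →R1
β3 →J1
β4 →I1
β5 →I2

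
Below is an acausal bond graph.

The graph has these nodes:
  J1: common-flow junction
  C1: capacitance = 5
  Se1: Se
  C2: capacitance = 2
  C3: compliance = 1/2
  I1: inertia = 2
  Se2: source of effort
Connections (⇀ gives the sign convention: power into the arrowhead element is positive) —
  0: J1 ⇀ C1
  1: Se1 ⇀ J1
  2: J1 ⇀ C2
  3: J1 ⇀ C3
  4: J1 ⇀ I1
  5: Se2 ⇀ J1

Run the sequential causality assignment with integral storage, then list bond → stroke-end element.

β0 stroke→J1
β1 stroke→J1
β2 stroke→J1
β3 stroke→J1
β4 stroke→I1
β5 stroke→J1

b1 →J1  (source Se1 imposes e)
b5 →J1  (Se2 fixes effort; stroke away)
b0 →J1  (C1 integral (e out))
b2 →J1  (C2: C, integral causality)
b3 →J1  (C3 integral (e out))
b4 →I1  (only one flow-in slot at J1)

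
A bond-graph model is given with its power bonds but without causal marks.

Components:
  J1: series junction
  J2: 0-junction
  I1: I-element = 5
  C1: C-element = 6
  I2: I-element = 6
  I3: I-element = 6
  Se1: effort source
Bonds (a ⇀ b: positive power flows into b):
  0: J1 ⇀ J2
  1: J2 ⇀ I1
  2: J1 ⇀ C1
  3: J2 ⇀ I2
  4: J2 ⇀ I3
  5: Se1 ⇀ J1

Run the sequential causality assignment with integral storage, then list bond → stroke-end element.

bond 5 stroke at J1  (Se1 (Se) sets effort on bond)
bond 1 stroke at I1  (I1 outputs flow p/I1)
bond 2 stroke at J1  (C1 outputs effort q/C1)
bond 0 stroke at J2  (J1 needs exactly one f-in)
bond 3 stroke at I2  (0-jn J2 has e-setter on 0)
bond 4 stroke at I3  (J2: bond 0 brought effort, rest push out)

bond 0 |J2
bond 1 |I1
bond 2 |J1
bond 3 |I2
bond 4 |I3
bond 5 |J1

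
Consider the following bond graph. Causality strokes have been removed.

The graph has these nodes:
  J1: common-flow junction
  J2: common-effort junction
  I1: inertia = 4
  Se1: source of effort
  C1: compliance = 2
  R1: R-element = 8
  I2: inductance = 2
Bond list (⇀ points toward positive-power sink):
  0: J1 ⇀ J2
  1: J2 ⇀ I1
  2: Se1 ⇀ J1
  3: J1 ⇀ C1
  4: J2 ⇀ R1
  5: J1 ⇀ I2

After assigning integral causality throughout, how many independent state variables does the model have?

#2 |J1  (Se1 (Se) sets effort on bond)
#1 |I1  (I1 outputs flow p/I1)
#3 |J1  (prefer integral on C1)
#5 |I2  (I2: I, integral causality)
#0 |J1  (J1: bond 5 brought flow, rest push out)
#4 |J2  (closing 0-jn rule on J2)

3  (C1, I1, I2 all integral)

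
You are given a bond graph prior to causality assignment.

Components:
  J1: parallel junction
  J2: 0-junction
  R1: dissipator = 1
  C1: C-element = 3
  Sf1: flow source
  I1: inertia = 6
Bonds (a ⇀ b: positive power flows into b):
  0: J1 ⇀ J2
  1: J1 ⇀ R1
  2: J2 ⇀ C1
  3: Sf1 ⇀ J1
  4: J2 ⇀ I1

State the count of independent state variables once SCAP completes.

2  (C1, I1 all integral)

bond 3 →Sf1  (Sf1 (Sf) sets flow on bond)
bond 2 →J2  (C1 integral (e out))
bond 0 →J1  (J2 effort already set via bond 2)
bond 4 →I1  (common-e at J2 fixed by 2)
bond 1 →R1  (0-jn J1 has e-setter on 0)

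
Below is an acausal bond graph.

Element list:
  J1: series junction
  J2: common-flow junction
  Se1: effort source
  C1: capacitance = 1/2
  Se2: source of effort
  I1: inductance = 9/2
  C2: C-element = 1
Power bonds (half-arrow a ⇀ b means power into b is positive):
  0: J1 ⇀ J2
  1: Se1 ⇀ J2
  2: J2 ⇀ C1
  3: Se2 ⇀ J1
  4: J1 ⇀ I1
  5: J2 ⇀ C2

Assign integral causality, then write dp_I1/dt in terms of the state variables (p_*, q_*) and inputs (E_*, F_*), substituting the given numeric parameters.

dp_I1/dt = E_Se1 + E_Se2 - 2*q_C1 - q_C2

bond 1 stroke at J2  (Se1 (Se) sets effort on bond)
bond 3 stroke at J1  (source Se2 imposes e)
bond 2 stroke at J2  (prefer integral on C1)
bond 4 stroke at I1  (I1 outputs flow p/I1)
bond 0 stroke at J1  (J1: bond 4 brought flow, rest push out)
bond 5 stroke at J2  (J2: bond 0 brought flow, rest push out)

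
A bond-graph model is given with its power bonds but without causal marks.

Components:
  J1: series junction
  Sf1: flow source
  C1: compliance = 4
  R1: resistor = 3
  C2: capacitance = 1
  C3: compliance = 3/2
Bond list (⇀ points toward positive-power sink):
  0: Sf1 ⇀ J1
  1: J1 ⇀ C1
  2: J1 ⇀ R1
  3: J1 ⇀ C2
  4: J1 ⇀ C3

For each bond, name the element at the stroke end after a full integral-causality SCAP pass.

β0 →Sf1  (Sf1 (Sf) sets flow on bond)
β1 →J1  (1-jn J1 has f-setter on 0)
β2 →J1  (1-jn J1 has f-setter on 0)
β3 →J1  (common-f at J1 fixed by 0)
β4 →J1  (J1: bond 0 brought flow, rest push out)

#0 stroke→Sf1
#1 stroke→J1
#2 stroke→J1
#3 stroke→J1
#4 stroke→J1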